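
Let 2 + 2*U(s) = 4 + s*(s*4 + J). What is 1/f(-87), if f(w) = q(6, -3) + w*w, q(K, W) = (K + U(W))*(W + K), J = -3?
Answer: 2/15315 ≈ 0.00013059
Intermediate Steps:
U(s) = 1 + s*(-3 + 4*s)/2 (U(s) = -1 + (4 + s*(s*4 - 3))/2 = -1 + (4 + s*(4*s - 3))/2 = -1 + (4 + s*(-3 + 4*s))/2 = -1 + (2 + s*(-3 + 4*s)/2) = 1 + s*(-3 + 4*s)/2)
q(K, W) = (K + W)*(1 + K + 2*W² - 3*W/2) (q(K, W) = (K + (1 + 2*W² - 3*W/2))*(W + K) = (1 + K + 2*W² - 3*W/2)*(K + W) = (K + W)*(1 + K + 2*W² - 3*W/2))
f(w) = 177/2 + w² (f(w) = (6 - 3 + 6² + 2*(-3)³ - 3/2*(-3)² + 2*6*(-3)² - ½*6*(-3)) + w*w = (6 - 3 + 36 + 2*(-27) - 3/2*9 + 2*6*9 + 9) + w² = (6 - 3 + 36 - 54 - 27/2 + 108 + 9) + w² = 177/2 + w²)
1/f(-87) = 1/(177/2 + (-87)²) = 1/(177/2 + 7569) = 1/(15315/2) = 2/15315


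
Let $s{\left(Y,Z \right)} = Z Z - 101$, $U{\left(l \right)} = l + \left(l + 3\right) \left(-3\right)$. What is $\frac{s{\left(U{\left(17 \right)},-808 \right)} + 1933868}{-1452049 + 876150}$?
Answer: $- \frac{2586631}{575899} \approx -4.4915$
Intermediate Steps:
$U{\left(l \right)} = -9 - 2 l$ ($U{\left(l \right)} = l + \left(3 + l\right) \left(-3\right) = l - \left(9 + 3 l\right) = -9 - 2 l$)
$s{\left(Y,Z \right)} = -101 + Z^{2}$ ($s{\left(Y,Z \right)} = Z^{2} - 101 = -101 + Z^{2}$)
$\frac{s{\left(U{\left(17 \right)},-808 \right)} + 1933868}{-1452049 + 876150} = \frac{\left(-101 + \left(-808\right)^{2}\right) + 1933868}{-1452049 + 876150} = \frac{\left(-101 + 652864\right) + 1933868}{-575899} = \left(652763 + 1933868\right) \left(- \frac{1}{575899}\right) = 2586631 \left(- \frac{1}{575899}\right) = - \frac{2586631}{575899}$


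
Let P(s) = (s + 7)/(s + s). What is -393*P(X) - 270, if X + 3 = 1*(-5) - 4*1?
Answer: -2815/8 ≈ -351.88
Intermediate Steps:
X = -12 (X = -3 + (1*(-5) - 4*1) = -3 + (-5 - 4) = -3 - 9 = -12)
P(s) = (7 + s)/(2*s) (P(s) = (7 + s)/((2*s)) = (7 + s)*(1/(2*s)) = (7 + s)/(2*s))
-393*P(X) - 270 = -393*(7 - 12)/(2*(-12)) - 270 = -393*(-1)*(-5)/(2*12) - 270 = -393*5/24 - 270 = -655/8 - 270 = -2815/8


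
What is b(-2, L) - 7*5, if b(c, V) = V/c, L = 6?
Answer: -38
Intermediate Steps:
b(-2, L) - 7*5 = 6/(-2) - 7*5 = 6*(-1/2) - 35 = -3 - 35 = -38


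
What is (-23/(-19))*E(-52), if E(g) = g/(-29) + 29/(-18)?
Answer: 115/522 ≈ 0.22031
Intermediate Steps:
E(g) = -29/18 - g/29 (E(g) = g*(-1/29) + 29*(-1/18) = -g/29 - 29/18 = -29/18 - g/29)
(-23/(-19))*E(-52) = (-23/(-19))*(-29/18 - 1/29*(-52)) = (-23*(-1/19))*(-29/18 + 52/29) = (23/19)*(95/522) = 115/522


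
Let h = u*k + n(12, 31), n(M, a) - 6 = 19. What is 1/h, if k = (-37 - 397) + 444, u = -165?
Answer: -1/1625 ≈ -0.00061538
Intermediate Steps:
n(M, a) = 25 (n(M, a) = 6 + 19 = 25)
k = 10 (k = -434 + 444 = 10)
h = -1625 (h = -165*10 + 25 = -1650 + 25 = -1625)
1/h = 1/(-1625) = -1/1625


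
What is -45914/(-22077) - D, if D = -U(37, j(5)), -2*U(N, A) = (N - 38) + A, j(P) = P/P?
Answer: 4174/2007 ≈ 2.0797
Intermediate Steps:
j(P) = 1
U(N, A) = 19 - A/2 - N/2 (U(N, A) = -((N - 38) + A)/2 = -((-38 + N) + A)/2 = -(-38 + A + N)/2 = 19 - A/2 - N/2)
D = 0 (D = -(19 - ½*1 - ½*37) = -(19 - ½ - 37/2) = -1*0 = 0)
-45914/(-22077) - D = -45914/(-22077) - 1*0 = -45914*(-1/22077) + 0 = 4174/2007 + 0 = 4174/2007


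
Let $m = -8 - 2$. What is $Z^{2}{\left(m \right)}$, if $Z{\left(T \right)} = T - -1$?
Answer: $81$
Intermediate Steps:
$m = -10$ ($m = -8 - 2 = -10$)
$Z{\left(T \right)} = 1 + T$ ($Z{\left(T \right)} = T + 1 = 1 + T$)
$Z^{2}{\left(m \right)} = \left(1 - 10\right)^{2} = \left(-9\right)^{2} = 81$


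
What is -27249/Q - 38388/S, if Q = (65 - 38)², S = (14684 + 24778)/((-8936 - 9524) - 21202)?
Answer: 61603327777/1598211 ≈ 38545.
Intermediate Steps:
S = -19731/19831 (S = 39462/(-18460 - 21202) = 39462/(-39662) = 39462*(-1/39662) = -19731/19831 ≈ -0.99496)
Q = 729 (Q = 27² = 729)
-27249/Q - 38388/S = -27249/729 - 38388/(-19731/19831) = -27249*1/729 - 38388*(-19831/19731) = -9083/243 + 253757476/6577 = 61603327777/1598211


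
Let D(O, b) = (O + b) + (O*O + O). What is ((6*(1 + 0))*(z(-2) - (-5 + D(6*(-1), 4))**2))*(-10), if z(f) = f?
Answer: 31860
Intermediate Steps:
D(O, b) = b + O**2 + 2*O (D(O, b) = (O + b) + (O**2 + O) = (O + b) + (O + O**2) = b + O**2 + 2*O)
((6*(1 + 0))*(z(-2) - (-5 + D(6*(-1), 4))**2))*(-10) = ((6*(1 + 0))*(-2 - (-5 + (4 + (6*(-1))**2 + 2*(6*(-1))))**2))*(-10) = ((6*1)*(-2 - (-5 + (4 + (-6)**2 + 2*(-6)))**2))*(-10) = (6*(-2 - (-5 + (4 + 36 - 12))**2))*(-10) = (6*(-2 - (-5 + 28)**2))*(-10) = (6*(-2 - 1*23**2))*(-10) = (6*(-2 - 1*529))*(-10) = (6*(-2 - 529))*(-10) = (6*(-531))*(-10) = -3186*(-10) = 31860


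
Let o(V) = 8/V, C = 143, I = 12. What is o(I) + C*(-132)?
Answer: -56626/3 ≈ -18875.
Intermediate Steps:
o(I) + C*(-132) = 8/12 + 143*(-132) = 8*(1/12) - 18876 = 2/3 - 18876 = -56626/3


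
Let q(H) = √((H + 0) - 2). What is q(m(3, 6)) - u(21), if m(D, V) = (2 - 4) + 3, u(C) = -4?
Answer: 4 + I ≈ 4.0 + 1.0*I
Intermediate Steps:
m(D, V) = 1 (m(D, V) = -2 + 3 = 1)
q(H) = √(-2 + H) (q(H) = √(H - 2) = √(-2 + H))
q(m(3, 6)) - u(21) = √(-2 + 1) - 1*(-4) = √(-1) + 4 = I + 4 = 4 + I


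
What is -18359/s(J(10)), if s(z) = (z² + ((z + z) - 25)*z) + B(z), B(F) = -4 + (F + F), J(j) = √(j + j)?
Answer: 257026/1861 + 422257*√5/3722 ≈ 391.79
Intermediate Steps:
J(j) = √2*√j (J(j) = √(2*j) = √2*√j)
B(F) = -4 + 2*F
s(z) = -4 + z² + 2*z + z*(-25 + 2*z) (s(z) = (z² + ((z + z) - 25)*z) + (-4 + 2*z) = (z² + (2*z - 25)*z) + (-4 + 2*z) = (z² + (-25 + 2*z)*z) + (-4 + 2*z) = (z² + z*(-25 + 2*z)) + (-4 + 2*z) = -4 + z² + 2*z + z*(-25 + 2*z))
-18359/s(J(10)) = -18359/(-4 - 23*√2*√10 + 3*(√2*√10)²) = -18359/(-4 - 46*√5 + 3*(2*√5)²) = -18359/(-4 - 46*√5 + 3*20) = -18359/(-4 - 46*√5 + 60) = -18359/(56 - 46*√5)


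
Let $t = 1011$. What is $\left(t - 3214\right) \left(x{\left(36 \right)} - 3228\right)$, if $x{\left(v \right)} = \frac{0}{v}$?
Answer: $7111284$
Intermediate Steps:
$x{\left(v \right)} = 0$
$\left(t - 3214\right) \left(x{\left(36 \right)} - 3228\right) = \left(1011 - 3214\right) \left(0 - 3228\right) = \left(-2203\right) \left(-3228\right) = 7111284$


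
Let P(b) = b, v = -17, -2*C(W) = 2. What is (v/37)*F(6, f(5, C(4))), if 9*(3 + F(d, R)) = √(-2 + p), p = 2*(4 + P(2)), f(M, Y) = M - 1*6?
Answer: 51/37 - 17*√10/333 ≈ 1.2169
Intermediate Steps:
C(W) = -1 (C(W) = -½*2 = -1)
f(M, Y) = -6 + M (f(M, Y) = M - 6 = -6 + M)
p = 12 (p = 2*(4 + 2) = 2*6 = 12)
F(d, R) = -3 + √10/9 (F(d, R) = -3 + √(-2 + 12)/9 = -3 + √10/9)
(v/37)*F(6, f(5, C(4))) = (-17/37)*(-3 + √10/9) = (-17*1/37)*(-3 + √10/9) = -17*(-3 + √10/9)/37 = 51/37 - 17*√10/333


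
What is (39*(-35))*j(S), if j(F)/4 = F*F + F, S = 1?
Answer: -10920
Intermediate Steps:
j(F) = 4*F + 4*F**2 (j(F) = 4*(F*F + F) = 4*(F**2 + F) = 4*(F + F**2) = 4*F + 4*F**2)
(39*(-35))*j(S) = (39*(-35))*(4*1*(1 + 1)) = -5460*2 = -1365*8 = -10920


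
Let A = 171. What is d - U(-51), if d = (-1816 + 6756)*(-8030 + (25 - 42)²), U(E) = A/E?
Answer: -650089123/17 ≈ -3.8241e+7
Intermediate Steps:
U(E) = 171/E
d = -38240540 (d = 4940*(-8030 + (-17)²) = 4940*(-8030 + 289) = 4940*(-7741) = -38240540)
d - U(-51) = -38240540 - 171/(-51) = -38240540 - 171*(-1)/51 = -38240540 - 1*(-57/17) = -38240540 + 57/17 = -650089123/17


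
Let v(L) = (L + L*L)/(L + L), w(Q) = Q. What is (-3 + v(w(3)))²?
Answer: 1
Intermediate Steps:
v(L) = (L + L²)/(2*L) (v(L) = (L + L²)/((2*L)) = (L + L²)*(1/(2*L)) = (L + L²)/(2*L))
(-3 + v(w(3)))² = (-3 + (½ + (½)*3))² = (-3 + (½ + 3/2))² = (-3 + 2)² = (-1)² = 1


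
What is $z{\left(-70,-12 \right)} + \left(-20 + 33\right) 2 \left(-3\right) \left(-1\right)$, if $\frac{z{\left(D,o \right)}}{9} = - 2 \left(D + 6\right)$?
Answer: $1230$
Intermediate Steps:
$z{\left(D,o \right)} = -108 - 18 D$ ($z{\left(D,o \right)} = 9 \left(- 2 \left(D + 6\right)\right) = 9 \left(- 2 \left(6 + D\right)\right) = 9 \left(-12 - 2 D\right) = -108 - 18 D$)
$z{\left(-70,-12 \right)} + \left(-20 + 33\right) 2 \left(-3\right) \left(-1\right) = \left(-108 - -1260\right) + \left(-20 + 33\right) 2 \left(-3\right) \left(-1\right) = \left(-108 + 1260\right) + 13 \left(\left(-6\right) \left(-1\right)\right) = 1152 + 13 \cdot 6 = 1152 + 78 = 1230$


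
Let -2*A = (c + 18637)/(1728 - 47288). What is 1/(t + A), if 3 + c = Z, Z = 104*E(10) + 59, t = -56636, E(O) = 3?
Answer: -18224/1032130663 ≈ -1.7657e-5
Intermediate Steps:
Z = 371 (Z = 104*3 + 59 = 312 + 59 = 371)
c = 368 (c = -3 + 371 = 368)
A = 3801/18224 (A = -(368 + 18637)/(2*(1728 - 47288)) = -19005/(2*(-45560)) = -19005*(-1)/(2*45560) = -1/2*(-3801/9112) = 3801/18224 ≈ 0.20857)
1/(t + A) = 1/(-56636 + 3801/18224) = 1/(-1032130663/18224) = -18224/1032130663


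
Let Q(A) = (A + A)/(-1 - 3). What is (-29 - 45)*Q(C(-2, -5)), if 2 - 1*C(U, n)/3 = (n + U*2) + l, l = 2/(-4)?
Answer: 2553/2 ≈ 1276.5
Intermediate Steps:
l = -½ (l = 2*(-¼) = -½ ≈ -0.50000)
C(U, n) = 15/2 - 6*U - 3*n (C(U, n) = 6 - 3*((n + U*2) - ½) = 6 - 3*((n + 2*U) - ½) = 6 - 3*(-½ + n + 2*U) = 6 + (3/2 - 6*U - 3*n) = 15/2 - 6*U - 3*n)
Q(A) = -A/2 (Q(A) = (2*A)/(-4) = (2*A)*(-¼) = -A/2)
(-29 - 45)*Q(C(-2, -5)) = (-29 - 45)*(-(15/2 - 6*(-2) - 3*(-5))/2) = -(-37)*(15/2 + 12 + 15) = -(-37)*69/2 = -74*(-69/4) = 2553/2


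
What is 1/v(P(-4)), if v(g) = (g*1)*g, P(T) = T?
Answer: 1/16 ≈ 0.062500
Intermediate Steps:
v(g) = g**2 (v(g) = g*g = g**2)
1/v(P(-4)) = 1/((-4)**2) = 1/16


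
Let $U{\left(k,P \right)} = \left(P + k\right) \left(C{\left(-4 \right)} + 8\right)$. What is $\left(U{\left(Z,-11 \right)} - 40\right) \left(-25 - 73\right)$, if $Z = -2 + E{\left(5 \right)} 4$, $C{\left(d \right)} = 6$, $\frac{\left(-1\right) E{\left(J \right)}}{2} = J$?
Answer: $76636$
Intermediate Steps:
$E{\left(J \right)} = - 2 J$
$Z = -42$ ($Z = -2 + \left(-2\right) 5 \cdot 4 = -2 - 40 = -42$)
$U{\left(k,P \right)} = 14 P + 14 k$ ($U{\left(k,P \right)} = \left(P + k\right) \left(6 + 8\right) = \left(P + k\right) 14 = 14 P + 14 k$)
$\left(U{\left(Z,-11 \right)} - 40\right) \left(-25 - 73\right) = \left(\left(14 \left(-11\right) + 14 \left(-42\right)\right) - 40\right) \left(-25 - 73\right) = \left(\left(-154 - 588\right) - 40\right) \left(-98\right) = \left(-742 - 40\right) \left(-98\right) = \left(-782\right) \left(-98\right) = 76636$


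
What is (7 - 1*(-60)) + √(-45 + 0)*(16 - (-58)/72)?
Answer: 67 + 605*I*√5/12 ≈ 67.0 + 112.74*I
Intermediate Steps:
(7 - 1*(-60)) + √(-45 + 0)*(16 - (-58)/72) = (7 + 60) + √(-45)*(16 - (-58)/72) = 67 + (3*I*√5)*(16 - 1*(-29/36)) = 67 + (3*I*√5)*(16 + 29/36) = 67 + (3*I*√5)*(605/36) = 67 + 605*I*√5/12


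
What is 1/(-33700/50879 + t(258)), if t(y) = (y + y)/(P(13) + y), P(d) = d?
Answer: 13788209/17120864 ≈ 0.80535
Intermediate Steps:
t(y) = 2*y/(13 + y) (t(y) = (y + y)/(13 + y) = (2*y)/(13 + y) = 2*y/(13 + y))
1/(-33700/50879 + t(258)) = 1/(-33700/50879 + 2*258/(13 + 258)) = 1/(-33700*1/50879 + 2*258/271) = 1/(-33700/50879 + 2*258*(1/271)) = 1/(-33700/50879 + 516/271) = 1/(17120864/13788209) = 13788209/17120864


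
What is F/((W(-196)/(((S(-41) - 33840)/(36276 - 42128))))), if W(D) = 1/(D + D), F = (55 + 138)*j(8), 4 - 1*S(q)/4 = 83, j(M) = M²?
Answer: -5906528768/209 ≈ -2.8261e+7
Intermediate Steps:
S(q) = -316 (S(q) = 16 - 4*83 = 16 - 332 = -316)
F = 12352 (F = (55 + 138)*8² = 193*64 = 12352)
W(D) = 1/(2*D)
F/((W(-196)/(((S(-41) - 33840)/(36276 - 42128))))) = 12352/((((½)/(-196))/(((-316 - 33840)/(36276 - 42128))))) = 12352/((((½)*(-1/196))/((-34156/(-5852))))) = 12352/((-1/(392*((-34156*(-1/5852)))))) = 12352/((-1/(392*8539/1463))) = 12352/((-1/392*1463/8539)) = 12352/(-209/478184) = 12352*(-478184/209) = -5906528768/209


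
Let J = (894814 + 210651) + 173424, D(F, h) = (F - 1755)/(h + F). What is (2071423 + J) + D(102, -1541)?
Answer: 4821100621/1439 ≈ 3.3503e+6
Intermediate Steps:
D(F, h) = (-1755 + F)/(F + h)
J = 1278889 (J = 1105465 + 173424 = 1278889)
(2071423 + J) + D(102, -1541) = (2071423 + 1278889) + (-1755 + 102)/(102 - 1541) = 3350312 - 1653/(-1439) = 3350312 - 1/1439*(-1653) = 3350312 + 1653/1439 = 4821100621/1439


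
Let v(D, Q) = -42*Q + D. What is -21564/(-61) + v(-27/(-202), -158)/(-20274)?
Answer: 29410104611/83272076 ≈ 353.18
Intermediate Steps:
v(D, Q) = D - 42*Q
-21564/(-61) + v(-27/(-202), -158)/(-20274) = -21564/(-61) + (-27/(-202) - 42*(-158))/(-20274) = -21564*(-1/61) + (-27*(-1/202) + 6636)*(-1/20274) = 21564/61 + (27/202 + 6636)*(-1/20274) = 21564/61 + (1340499/202)*(-1/20274) = 21564/61 - 446833/1365116 = 29410104611/83272076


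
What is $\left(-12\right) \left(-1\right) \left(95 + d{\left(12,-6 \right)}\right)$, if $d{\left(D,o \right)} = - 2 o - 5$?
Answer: $1224$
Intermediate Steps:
$d{\left(D,o \right)} = -5 - 2 o$
$\left(-12\right) \left(-1\right) \left(95 + d{\left(12,-6 \right)}\right) = \left(-12\right) \left(-1\right) \left(95 - -7\right) = 12 \left(95 + \left(-5 + 12\right)\right) = 12 \left(95 + 7\right) = 12 \cdot 102 = 1224$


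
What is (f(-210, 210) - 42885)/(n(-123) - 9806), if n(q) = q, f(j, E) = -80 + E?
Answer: 42755/9929 ≈ 4.3061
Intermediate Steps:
(f(-210, 210) - 42885)/(n(-123) - 9806) = ((-80 + 210) - 42885)/(-123 - 9806) = (130 - 42885)/(-9929) = -42755*(-1/9929) = 42755/9929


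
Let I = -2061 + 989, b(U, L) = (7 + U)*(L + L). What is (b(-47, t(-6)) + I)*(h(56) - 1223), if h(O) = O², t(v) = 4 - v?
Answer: -3581136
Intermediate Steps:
b(U, L) = 2*L*(7 + U) (b(U, L) = (7 + U)*(2*L) = 2*L*(7 + U))
I = -1072
(b(-47, t(-6)) + I)*(h(56) - 1223) = (2*(4 - 1*(-6))*(7 - 47) - 1072)*(56² - 1223) = (2*(4 + 6)*(-40) - 1072)*(3136 - 1223) = (2*10*(-40) - 1072)*1913 = (-800 - 1072)*1913 = -1872*1913 = -3581136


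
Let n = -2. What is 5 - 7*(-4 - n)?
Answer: 19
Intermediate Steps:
5 - 7*(-4 - n) = 5 - 7*(-4 - 1*(-2)) = 5 - 7*(-4 + 2) = 5 - 7*(-2) = 5 + 14 = 19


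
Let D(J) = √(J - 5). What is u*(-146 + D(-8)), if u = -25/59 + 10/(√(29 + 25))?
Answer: 5*(45 - 59*√6)*(146 - I*√13)/531 ≈ -136.82 + 3.3788*I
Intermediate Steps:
D(J) = √(-5 + J)
u = -25/59 + 5*√6/9 (u = -25*1/59 + 10/(√54) = -25/59 + 10/((3*√6)) = -25/59 + 10*(√6/18) = -25/59 + 5*√6/9 ≈ 0.93710)
u*(-146 + D(-8)) = (-25/59 + 5*√6/9)*(-146 + √(-5 - 8)) = (-25/59 + 5*√6/9)*(-146 + √(-13)) = (-25/59 + 5*√6/9)*(-146 + I*√13) = (-146 + I*√13)*(-25/59 + 5*√6/9)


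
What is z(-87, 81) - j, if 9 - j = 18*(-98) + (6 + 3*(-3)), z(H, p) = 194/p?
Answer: -143662/81 ≈ -1773.6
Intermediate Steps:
j = 1776 (j = 9 - (18*(-98) + (6 + 3*(-3))) = 9 - (-1764 + (6 - 9)) = 9 - (-1764 - 3) = 9 - 1*(-1767) = 9 + 1767 = 1776)
z(-87, 81) - j = 194/81 - 1*1776 = 194*(1/81) - 1776 = 194/81 - 1776 = -143662/81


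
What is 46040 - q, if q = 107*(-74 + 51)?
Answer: 48501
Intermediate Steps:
q = -2461 (q = 107*(-23) = -2461)
46040 - q = 46040 - 1*(-2461) = 46040 + 2461 = 48501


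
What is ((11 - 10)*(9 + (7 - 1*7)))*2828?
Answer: 25452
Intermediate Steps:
((11 - 10)*(9 + (7 - 1*7)))*2828 = (1*(9 + (7 - 7)))*2828 = (1*(9 + 0))*2828 = (1*9)*2828 = 9*2828 = 25452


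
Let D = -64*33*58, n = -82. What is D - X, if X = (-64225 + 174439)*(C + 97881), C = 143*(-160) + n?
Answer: -8257245162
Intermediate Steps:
D = -122496 (D = -2112*58 = -122496)
C = -22962 (C = 143*(-160) - 82 = -22880 - 82 = -22962)
X = 8257122666 (X = (-64225 + 174439)*(-22962 + 97881) = 110214*74919 = 8257122666)
D - X = -122496 - 1*8257122666 = -122496 - 8257122666 = -8257245162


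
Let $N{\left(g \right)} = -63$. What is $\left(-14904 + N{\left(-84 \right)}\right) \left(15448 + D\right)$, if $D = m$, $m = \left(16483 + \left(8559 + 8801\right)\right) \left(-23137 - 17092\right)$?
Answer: $20376890983233$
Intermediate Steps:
$m = -1361470047$ ($m = \left(16483 + 17360\right) \left(-40229\right) = 33843 \left(-40229\right) = -1361470047$)
$D = -1361470047$
$\left(-14904 + N{\left(-84 \right)}\right) \left(15448 + D\right) = \left(-14904 - 63\right) \left(15448 - 1361470047\right) = \left(-14967\right) \left(-1361454599\right) = 20376890983233$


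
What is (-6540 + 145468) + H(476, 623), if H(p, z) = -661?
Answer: 138267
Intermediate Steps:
(-6540 + 145468) + H(476, 623) = (-6540 + 145468) - 661 = 138928 - 661 = 138267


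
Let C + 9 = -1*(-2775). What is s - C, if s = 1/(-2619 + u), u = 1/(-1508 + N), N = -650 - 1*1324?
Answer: -25224150476/9119359 ≈ -2766.0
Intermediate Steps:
N = -1974 (N = -650 - 1324 = -1974)
u = -1/3482 (u = 1/(-1508 - 1974) = 1/(-3482) = -1/3482 ≈ -0.00028719)
s = -3482/9119359 (s = 1/(-2619 - 1/3482) = 1/(-9119359/3482) = -3482/9119359 ≈ -0.00038183)
C = 2766 (C = -9 - 1*(-2775) = -9 + 2775 = 2766)
s - C = -3482/9119359 - 1*2766 = -3482/9119359 - 2766 = -25224150476/9119359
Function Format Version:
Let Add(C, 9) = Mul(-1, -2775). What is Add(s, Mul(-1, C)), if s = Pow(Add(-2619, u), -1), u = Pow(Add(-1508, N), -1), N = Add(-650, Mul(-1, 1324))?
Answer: Rational(-25224150476, 9119359) ≈ -2766.0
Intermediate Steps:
N = -1974 (N = Add(-650, -1324) = -1974)
u = Rational(-1, 3482) (u = Pow(Add(-1508, -1974), -1) = Pow(-3482, -1) = Rational(-1, 3482) ≈ -0.00028719)
s = Rational(-3482, 9119359) (s = Pow(Add(-2619, Rational(-1, 3482)), -1) = Pow(Rational(-9119359, 3482), -1) = Rational(-3482, 9119359) ≈ -0.00038183)
C = 2766 (C = Add(-9, Mul(-1, -2775)) = Add(-9, 2775) = 2766)
Add(s, Mul(-1, C)) = Add(Rational(-3482, 9119359), Mul(-1, 2766)) = Add(Rational(-3482, 9119359), -2766) = Rational(-25224150476, 9119359)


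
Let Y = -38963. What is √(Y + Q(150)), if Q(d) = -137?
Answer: 10*I*√391 ≈ 197.74*I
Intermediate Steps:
√(Y + Q(150)) = √(-38963 - 137) = √(-39100) = 10*I*√391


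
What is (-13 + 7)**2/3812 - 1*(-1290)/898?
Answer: 618726/427897 ≈ 1.4460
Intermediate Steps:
(-13 + 7)**2/3812 - 1*(-1290)/898 = (-6)**2*(1/3812) + 1290*(1/898) = 36*(1/3812) + 645/449 = 9/953 + 645/449 = 618726/427897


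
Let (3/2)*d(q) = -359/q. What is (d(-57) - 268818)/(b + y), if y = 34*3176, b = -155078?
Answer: 22983580/4026537 ≈ 5.7080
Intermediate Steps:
d(q) = -718/(3*q) (d(q) = 2*(-359/q)/3 = -718/(3*q))
y = 107984
(d(-57) - 268818)/(b + y) = (-718/3/(-57) - 268818)/(-155078 + 107984) = (-718/3*(-1/57) - 268818)/(-47094) = (718/171 - 268818)*(-1/47094) = -45967160/171*(-1/47094) = 22983580/4026537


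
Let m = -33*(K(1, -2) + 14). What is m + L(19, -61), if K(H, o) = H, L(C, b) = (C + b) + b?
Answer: -598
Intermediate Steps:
L(C, b) = C + 2*b
m = -495 (m = -33*(1 + 14) = -33*15 = -495)
m + L(19, -61) = -495 + (19 + 2*(-61)) = -495 + (19 - 122) = -495 - 103 = -598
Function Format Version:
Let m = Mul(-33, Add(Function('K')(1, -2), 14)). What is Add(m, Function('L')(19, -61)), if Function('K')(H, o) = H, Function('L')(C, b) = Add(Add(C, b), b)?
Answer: -598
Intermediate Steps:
Function('L')(C, b) = Add(C, Mul(2, b))
m = -495 (m = Mul(-33, Add(1, 14)) = Mul(-33, 15) = -495)
Add(m, Function('L')(19, -61)) = Add(-495, Add(19, Mul(2, -61))) = Add(-495, Add(19, -122)) = Add(-495, -103) = -598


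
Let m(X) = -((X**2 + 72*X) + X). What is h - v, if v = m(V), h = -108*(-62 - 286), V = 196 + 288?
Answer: 307172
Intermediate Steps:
V = 484
m(X) = -X**2 - 73*X (m(X) = -(X**2 + 73*X) = -X**2 - 73*X)
h = 37584 (h = -108*(-348) = 37584)
v = -269588 (v = -1*484*(73 + 484) = -1*484*557 = -269588)
h - v = 37584 - 1*(-269588) = 37584 + 269588 = 307172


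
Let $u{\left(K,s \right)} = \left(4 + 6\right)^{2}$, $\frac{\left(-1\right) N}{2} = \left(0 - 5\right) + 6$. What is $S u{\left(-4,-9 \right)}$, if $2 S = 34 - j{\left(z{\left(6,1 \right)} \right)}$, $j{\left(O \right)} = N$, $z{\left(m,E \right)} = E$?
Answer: $1800$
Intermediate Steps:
$N = -2$ ($N = - 2 \left(\left(0 - 5\right) + 6\right) = - 2 \left(-5 + 6\right) = \left(-2\right) 1 = -2$)
$u{\left(K,s \right)} = 100$ ($u{\left(K,s \right)} = 10^{2} = 100$)
$j{\left(O \right)} = -2$
$S = 18$ ($S = \frac{34 - -2}{2} = \frac{34 + 2}{2} = \frac{1}{2} \cdot 36 = 18$)
$S u{\left(-4,-9 \right)} = 18 \cdot 100 = 1800$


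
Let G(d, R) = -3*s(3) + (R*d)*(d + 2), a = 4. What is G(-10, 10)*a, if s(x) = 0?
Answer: 3200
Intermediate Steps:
G(d, R) = R*d*(2 + d) (G(d, R) = -3*0 + (R*d)*(d + 2) = 0 + (R*d)*(2 + d) = 0 + R*d*(2 + d) = R*d*(2 + d))
G(-10, 10)*a = (10*(-10)*(2 - 10))*4 = (10*(-10)*(-8))*4 = 800*4 = 3200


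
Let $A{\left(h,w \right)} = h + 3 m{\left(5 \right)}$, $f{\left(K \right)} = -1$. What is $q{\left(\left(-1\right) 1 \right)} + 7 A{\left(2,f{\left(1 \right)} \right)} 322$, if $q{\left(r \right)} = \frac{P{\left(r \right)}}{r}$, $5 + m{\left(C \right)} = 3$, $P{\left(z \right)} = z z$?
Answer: $-9017$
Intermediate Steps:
$P{\left(z \right)} = z^{2}$
$m{\left(C \right)} = -2$ ($m{\left(C \right)} = -5 + 3 = -2$)
$A{\left(h,w \right)} = -6 + h$ ($A{\left(h,w \right)} = h + 3 \left(-2\right) = h - 6 = -6 + h$)
$q{\left(r \right)} = r$ ($q{\left(r \right)} = \frac{r^{2}}{r} = r$)
$q{\left(\left(-1\right) 1 \right)} + 7 A{\left(2,f{\left(1 \right)} \right)} 322 = \left(-1\right) 1 + 7 \left(-6 + 2\right) 322 = -1 + 7 \left(-4\right) 322 = -1 - 9016 = -9017$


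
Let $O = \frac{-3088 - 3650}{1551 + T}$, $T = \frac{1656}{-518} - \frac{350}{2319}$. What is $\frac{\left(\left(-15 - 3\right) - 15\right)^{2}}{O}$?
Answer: $- \frac{112475839069}{449664922} \approx -250.13$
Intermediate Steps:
$T = - \frac{2010782}{600621}$ ($T = 1656 \left(- \frac{1}{518}\right) - \frac{350}{2319} = - \frac{828}{259} - \frac{350}{2319} = - \frac{2010782}{600621} \approx -3.3478$)
$O = - \frac{4046984298}{929552389}$ ($O = \frac{-3088 - 3650}{1551 - \frac{2010782}{600621}} = - \frac{6738}{\frac{929552389}{600621}} = \left(-6738\right) \frac{600621}{929552389} = - \frac{4046984298}{929552389} \approx -4.3537$)
$\frac{\left(\left(-15 - 3\right) - 15\right)^{2}}{O} = \frac{\left(\left(-15 - 3\right) - 15\right)^{2}}{- \frac{4046984298}{929552389}} = \left(\left(-15 - 3\right) - 15\right)^{2} \left(- \frac{929552389}{4046984298}\right) = \left(-18 - 15\right)^{2} \left(- \frac{929552389}{4046984298}\right) = \left(-33\right)^{2} \left(- \frac{929552389}{4046984298}\right) = 1089 \left(- \frac{929552389}{4046984298}\right) = - \frac{112475839069}{449664922}$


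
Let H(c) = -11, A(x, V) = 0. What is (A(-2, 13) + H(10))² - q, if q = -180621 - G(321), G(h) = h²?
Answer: 283783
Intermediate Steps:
q = -283662 (q = -180621 - 1*321² = -180621 - 1*103041 = -180621 - 103041 = -283662)
(A(-2, 13) + H(10))² - q = (0 - 11)² - 1*(-283662) = (-11)² + 283662 = 121 + 283662 = 283783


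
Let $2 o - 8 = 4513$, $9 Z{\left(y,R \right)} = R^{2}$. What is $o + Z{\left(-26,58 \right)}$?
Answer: $\frac{47417}{18} \approx 2634.3$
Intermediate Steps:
$Z{\left(y,R \right)} = \frac{R^{2}}{9}$
$o = \frac{4521}{2}$ ($o = 4 + \frac{1}{2} \cdot 4513 = 4 + \frac{4513}{2} = \frac{4521}{2} \approx 2260.5$)
$o + Z{\left(-26,58 \right)} = \frac{4521}{2} + \frac{58^{2}}{9} = \frac{4521}{2} + \frac{1}{9} \cdot 3364 = \frac{4521}{2} + \frac{3364}{9} = \frac{47417}{18}$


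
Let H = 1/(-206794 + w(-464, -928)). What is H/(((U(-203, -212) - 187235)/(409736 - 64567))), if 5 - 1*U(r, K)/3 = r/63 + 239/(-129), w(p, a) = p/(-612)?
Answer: 619327323/69461110137296 ≈ 8.9162e-6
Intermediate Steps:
w(p, a) = -p/612 (w(p, a) = p*(-1/612) = -p/612)
U(r, K) = 884/43 - r/21 (U(r, K) = 15 - 3*(r/63 + 239/(-129)) = 15 - 3*(r*(1/63) + 239*(-1/129)) = 15 - 3*(r/63 - 239/129) = 15 - 3*(-239/129 + r/63) = 15 + (239/43 - r/21) = 884/43 - r/21)
H = -153/31639366 (H = 1/(-206794 - 1/612*(-464)) = 1/(-206794 + 116/153) = 1/(-31639366/153) = -153/31639366 ≈ -4.8357e-6)
H/(((U(-203, -212) - 187235)/(409736 - 64567))) = -153*(409736 - 64567)/((884/43 - 1/21*(-203)) - 187235)/31639366 = -153*345169/((884/43 + 29/3) - 187235)/31639366 = -153*345169/(3899/129 - 187235)/31639366 = -153/(31639366*((-24149416/129*1/345169))) = -153/(31639366*(-24149416/44526801)) = -153/31639366*(-44526801/24149416) = 619327323/69461110137296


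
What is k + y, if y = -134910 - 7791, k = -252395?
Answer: -395096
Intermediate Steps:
y = -142701
k + y = -252395 - 142701 = -395096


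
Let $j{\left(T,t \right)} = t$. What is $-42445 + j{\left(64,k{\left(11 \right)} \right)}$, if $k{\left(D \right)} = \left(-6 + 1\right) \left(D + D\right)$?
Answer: $-42555$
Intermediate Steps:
$k{\left(D \right)} = - 10 D$ ($k{\left(D \right)} = - 5 \cdot 2 D = - 10 D$)
$-42445 + j{\left(64,k{\left(11 \right)} \right)} = -42445 - 110 = -42555$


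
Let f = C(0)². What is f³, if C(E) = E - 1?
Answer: 1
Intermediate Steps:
C(E) = -1 + E
f = 1 (f = (-1 + 0)² = (-1)² = 1)
f³ = 1³ = 1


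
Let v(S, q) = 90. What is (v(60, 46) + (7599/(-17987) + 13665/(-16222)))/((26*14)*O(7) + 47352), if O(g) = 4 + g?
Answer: 25891596927/14984916314584 ≈ 0.0017278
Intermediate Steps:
(v(60, 46) + (7599/(-17987) + 13665/(-16222)))/((26*14)*O(7) + 47352) = (90 + (7599/(-17987) + 13665/(-16222)))/((26*14)*(4 + 7) + 47352) = (90 + (7599*(-1/17987) + 13665*(-1/16222)))/(364*11 + 47352) = (90 + (-7599/17987 - 13665/16222))/(4004 + 47352) = (90 - 369063333/291785114)/51356 = (25891596927/291785114)*(1/51356) = 25891596927/14984916314584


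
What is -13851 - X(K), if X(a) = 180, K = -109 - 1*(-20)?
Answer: -14031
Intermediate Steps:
K = -89 (K = -109 + 20 = -89)
-13851 - X(K) = -13851 - 1*180 = -13851 - 180 = -14031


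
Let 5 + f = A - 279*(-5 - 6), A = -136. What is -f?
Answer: -2928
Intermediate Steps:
f = 2928 (f = -5 + (-136 - 279*(-5 - 6)) = -5 + (-136 - 279*(-11)) = -5 + (-136 - 93*(-33)) = -5 + (-136 + 3069) = -5 + 2933 = 2928)
-f = -1*2928 = -2928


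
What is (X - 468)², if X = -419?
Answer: 786769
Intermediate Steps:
(X - 468)² = (-419 - 468)² = (-887)² = 786769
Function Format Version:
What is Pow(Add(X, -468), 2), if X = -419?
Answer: 786769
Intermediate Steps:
Pow(Add(X, -468), 2) = Pow(Add(-419, -468), 2) = Pow(-887, 2) = 786769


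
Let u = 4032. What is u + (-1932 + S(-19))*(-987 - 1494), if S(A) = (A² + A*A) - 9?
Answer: 3028371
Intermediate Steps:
S(A) = -9 + 2*A² (S(A) = (A² + A²) - 9 = 2*A² - 9 = -9 + 2*A²)
u + (-1932 + S(-19))*(-987 - 1494) = 4032 + (-1932 + (-9 + 2*(-19)²))*(-987 - 1494) = 4032 + (-1932 + (-9 + 2*361))*(-2481) = 4032 + (-1932 + (-9 + 722))*(-2481) = 4032 + (-1932 + 713)*(-2481) = 4032 - 1219*(-2481) = 4032 + 3024339 = 3028371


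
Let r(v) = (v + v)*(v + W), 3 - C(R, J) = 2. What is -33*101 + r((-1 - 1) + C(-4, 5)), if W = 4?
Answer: -3339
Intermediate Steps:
C(R, J) = 1 (C(R, J) = 3 - 1*2 = 3 - 2 = 1)
r(v) = 2*v*(4 + v) (r(v) = (v + v)*(v + 4) = (2*v)*(4 + v) = 2*v*(4 + v))
-33*101 + r((-1 - 1) + C(-4, 5)) = -33*101 + 2*((-1 - 1) + 1)*(4 + ((-1 - 1) + 1)) = -3333 + 2*(-2 + 1)*(4 + (-2 + 1)) = -3333 + 2*(-1)*(4 - 1) = -3333 + 2*(-1)*3 = -3333 - 6 = -3339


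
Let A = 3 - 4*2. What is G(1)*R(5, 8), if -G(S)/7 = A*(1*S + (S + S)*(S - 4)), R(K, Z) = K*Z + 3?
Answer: -7525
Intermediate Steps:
A = -5 (A = 3 - 8 = -5)
R(K, Z) = 3 + K*Z
G(S) = 35*S + 70*S*(-4 + S) (G(S) = -(-35)*(1*S + (S + S)*(S - 4)) = -(-35)*(S + (2*S)*(-4 + S)) = -(-35)*(S + 2*S*(-4 + S)) = -7*(-5*S - 10*S*(-4 + S)) = 35*S + 70*S*(-4 + S))
G(1)*R(5, 8) = (35*1*(-7 + 2*1))*(3 + 5*8) = (35*1*(-7 + 2))*(3 + 40) = (35*1*(-5))*43 = -175*43 = -7525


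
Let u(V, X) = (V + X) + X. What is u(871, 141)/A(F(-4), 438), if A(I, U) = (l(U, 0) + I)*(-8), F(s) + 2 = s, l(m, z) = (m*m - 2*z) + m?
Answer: -1153/1538208 ≈ -0.00074957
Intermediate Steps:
l(m, z) = m + m**2 - 2*z (l(m, z) = (m**2 - 2*z) + m = m + m**2 - 2*z)
F(s) = -2 + s
u(V, X) = V + 2*X
A(I, U) = -8*I - 8*U - 8*U**2 (A(I, U) = ((U + U**2 - 2*0) + I)*(-8) = ((U + U**2 + 0) + I)*(-8) = ((U + U**2) + I)*(-8) = (I + U + U**2)*(-8) = -8*I - 8*U - 8*U**2)
u(871, 141)/A(F(-4), 438) = (871 + 2*141)/(-8*(-2 - 4) - 8*438 - 8*438**2) = (871 + 282)/(-8*(-6) - 3504 - 8*191844) = 1153/(48 - 3504 - 1534752) = 1153/(-1538208) = 1153*(-1/1538208) = -1153/1538208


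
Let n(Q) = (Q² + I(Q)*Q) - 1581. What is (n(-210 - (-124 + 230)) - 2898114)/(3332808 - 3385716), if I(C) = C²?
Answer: 11451445/17636 ≈ 649.32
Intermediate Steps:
n(Q) = -1581 + Q² + Q³ (n(Q) = (Q² + Q²*Q) - 1581 = (Q² + Q³) - 1581 = -1581 + Q² + Q³)
(n(-210 - (-124 + 230)) - 2898114)/(3332808 - 3385716) = ((-1581 + (-210 - (-124 + 230))² + (-210 - (-124 + 230))³) - 2898114)/(3332808 - 3385716) = ((-1581 + (-210 - 1*106)² + (-210 - 1*106)³) - 2898114)/(-52908) = ((-1581 + (-210 - 106)² + (-210 - 106)³) - 2898114)*(-1/52908) = ((-1581 + (-316)² + (-316)³) - 2898114)*(-1/52908) = ((-1581 + 99856 - 31554496) - 2898114)*(-1/52908) = (-31456221 - 2898114)*(-1/52908) = -34354335*(-1/52908) = 11451445/17636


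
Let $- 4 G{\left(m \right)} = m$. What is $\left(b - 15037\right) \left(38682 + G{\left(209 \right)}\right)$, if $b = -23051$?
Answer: $-1471329918$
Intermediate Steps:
$G{\left(m \right)} = - \frac{m}{4}$
$\left(b - 15037\right) \left(38682 + G{\left(209 \right)}\right) = \left(-23051 - 15037\right) \left(38682 - \frac{209}{4}\right) = - 38088 \left(38682 - \frac{209}{4}\right) = \left(-38088\right) \frac{154519}{4} = -1471329918$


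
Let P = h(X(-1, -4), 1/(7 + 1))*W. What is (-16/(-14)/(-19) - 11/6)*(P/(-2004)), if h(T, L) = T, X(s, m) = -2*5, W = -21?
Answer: 7555/38076 ≈ 0.19842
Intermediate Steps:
X(s, m) = -10
P = 210 (P = -10*(-21) = 210)
(-16/(-14)/(-19) - 11/6)*(P/(-2004)) = (-16/(-14)/(-19) - 11/6)*(210/(-2004)) = (-16*(-1/14)*(-1/19) - 11*⅙)*(210*(-1/2004)) = ((8/7)*(-1/19) - 11/6)*(-35/334) = (-8/133 - 11/6)*(-35/334) = -1511/798*(-35/334) = 7555/38076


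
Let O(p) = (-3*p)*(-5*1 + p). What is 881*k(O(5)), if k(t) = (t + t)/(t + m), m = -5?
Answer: 0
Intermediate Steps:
O(p) = -3*p*(-5 + p) (O(p) = (-3*p)*(-5 + p) = -3*p*(-5 + p))
k(t) = 2*t/(-5 + t) (k(t) = (t + t)/(t - 5) = (2*t)/(-5 + t) = 2*t/(-5 + t))
881*k(O(5)) = 881*(2*(3*5*(5 - 1*5))/(-5 + 3*5*(5 - 1*5))) = 881*(2*(3*5*(5 - 5))/(-5 + 3*5*(5 - 5))) = 881*(2*(3*5*0)/(-5 + 3*5*0)) = 881*(2*0/(-5 + 0)) = 881*(2*0/(-5)) = 881*(2*0*(-1/5)) = 881*0 = 0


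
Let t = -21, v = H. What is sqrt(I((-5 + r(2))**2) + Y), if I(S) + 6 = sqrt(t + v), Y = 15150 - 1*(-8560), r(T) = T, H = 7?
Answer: sqrt(23704 + I*sqrt(14)) ≈ 153.96 + 0.012*I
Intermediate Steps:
v = 7
Y = 23710 (Y = 15150 + 8560 = 23710)
I(S) = -6 + I*sqrt(14) (I(S) = -6 + sqrt(-21 + 7) = -6 + sqrt(-14) = -6 + I*sqrt(14))
sqrt(I((-5 + r(2))**2) + Y) = sqrt((-6 + I*sqrt(14)) + 23710) = sqrt(23704 + I*sqrt(14))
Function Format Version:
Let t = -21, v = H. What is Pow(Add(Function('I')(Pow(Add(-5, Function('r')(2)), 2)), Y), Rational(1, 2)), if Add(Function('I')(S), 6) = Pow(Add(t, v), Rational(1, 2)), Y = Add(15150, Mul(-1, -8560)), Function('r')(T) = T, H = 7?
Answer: Pow(Add(23704, Mul(I, Pow(14, Rational(1, 2)))), Rational(1, 2)) ≈ Add(153.96, Mul(0.012, I))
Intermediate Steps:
v = 7
Y = 23710 (Y = Add(15150, 8560) = 23710)
Function('I')(S) = Add(-6, Mul(I, Pow(14, Rational(1, 2)))) (Function('I')(S) = Add(-6, Pow(Add(-21, 7), Rational(1, 2))) = Add(-6, Pow(-14, Rational(1, 2))) = Add(-6, Mul(I, Pow(14, Rational(1, 2)))))
Pow(Add(Function('I')(Pow(Add(-5, Function('r')(2)), 2)), Y), Rational(1, 2)) = Pow(Add(Add(-6, Mul(I, Pow(14, Rational(1, 2)))), 23710), Rational(1, 2)) = Pow(Add(23704, Mul(I, Pow(14, Rational(1, 2)))), Rational(1, 2))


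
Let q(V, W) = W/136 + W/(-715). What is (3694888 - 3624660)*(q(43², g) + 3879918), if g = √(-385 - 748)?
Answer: 272478881304 + 10165503*I*√1133/24310 ≈ 2.7248e+11 + 14075.0*I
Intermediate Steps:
g = I*√1133 (g = √(-1133) = I*√1133 ≈ 33.66*I)
q(V, W) = 579*W/97240 (q(V, W) = W*(1/136) + W*(-1/715) = W/136 - W/715 = 579*W/97240)
(3694888 - 3624660)*(q(43², g) + 3879918) = (3694888 - 3624660)*(579*(I*√1133)/97240 + 3879918) = 70228*(579*I*√1133/97240 + 3879918) = 70228*(3879918 + 579*I*√1133/97240) = 272478881304 + 10165503*I*√1133/24310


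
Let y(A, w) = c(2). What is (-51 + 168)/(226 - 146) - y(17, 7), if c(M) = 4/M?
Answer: -43/80 ≈ -0.53750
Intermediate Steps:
y(A, w) = 2 (y(A, w) = 4/2 = 4*(½) = 2)
(-51 + 168)/(226 - 146) - y(17, 7) = (-51 + 168)/(226 - 146) - 1*2 = 117/80 - 2 = -43/80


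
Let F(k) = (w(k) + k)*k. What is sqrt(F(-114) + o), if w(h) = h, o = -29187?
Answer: 3*I*sqrt(355) ≈ 56.524*I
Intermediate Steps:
F(k) = 2*k**2 (F(k) = (k + k)*k = (2*k)*k = 2*k**2)
sqrt(F(-114) + o) = sqrt(2*(-114)**2 - 29187) = sqrt(2*12996 - 29187) = sqrt(25992 - 29187) = sqrt(-3195) = 3*I*sqrt(355)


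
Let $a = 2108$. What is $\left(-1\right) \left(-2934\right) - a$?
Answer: $826$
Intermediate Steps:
$\left(-1\right) \left(-2934\right) - a = \left(-1\right) \left(-2934\right) - 2108 = 2934 - 2108 = 826$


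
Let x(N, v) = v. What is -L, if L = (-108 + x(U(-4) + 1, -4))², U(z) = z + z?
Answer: -12544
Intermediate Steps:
U(z) = 2*z
L = 12544 (L = (-108 - 4)² = (-112)² = 12544)
-L = -1*12544 = -12544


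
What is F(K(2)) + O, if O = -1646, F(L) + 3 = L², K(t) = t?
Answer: -1645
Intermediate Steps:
F(L) = -3 + L²
F(K(2)) + O = (-3 + 2²) - 1646 = (-3 + 4) - 1646 = 1 - 1646 = -1645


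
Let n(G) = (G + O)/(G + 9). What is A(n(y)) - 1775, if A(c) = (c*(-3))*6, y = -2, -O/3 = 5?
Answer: -12119/7 ≈ -1731.3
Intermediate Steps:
O = -15 (O = -3*5 = -15)
n(G) = (-15 + G)/(9 + G) (n(G) = (G - 15)/(G + 9) = (-15 + G)/(9 + G))
A(c) = -18*c (A(c) = -3*c*6 = -18*c)
A(n(y)) - 1775 = -18*(-15 - 2)/(9 - 2) - 1775 = -18*(-17)/7 - 1775 = -18*(-17/7) - 1775 = 306/7 - 1775 = -12119/7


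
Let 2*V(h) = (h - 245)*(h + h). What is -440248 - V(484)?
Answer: -555924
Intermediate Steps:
V(h) = h*(-245 + h) (V(h) = ((h - 245)*(h + h))/2 = ((-245 + h)*(2*h))/2 = (2*h*(-245 + h))/2 = h*(-245 + h))
-440248 - V(484) = -440248 - 484*(-245 + 484) = -440248 - 484*239 = -440248 - 1*115676 = -440248 - 115676 = -555924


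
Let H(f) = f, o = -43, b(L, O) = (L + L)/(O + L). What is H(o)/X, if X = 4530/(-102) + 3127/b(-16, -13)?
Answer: -23392/1517451 ≈ -0.015415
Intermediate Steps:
b(L, O) = 2*L/(L + O) (b(L, O) = (2*L)/(L + O) = 2*L/(L + O))
X = 1517451/544 (X = 4530/(-102) + 3127/((2*(-16)/(-16 - 13))) = 4530*(-1/102) + 3127/((2*(-16)/(-29))) = -755/17 + 3127/((2*(-16)*(-1/29))) = -755/17 + 3127/(32/29) = -755/17 + 3127*(29/32) = -755/17 + 90683/32 = 1517451/544 ≈ 2789.4)
H(o)/X = -43/1517451/544 = -43*544/1517451 = -23392/1517451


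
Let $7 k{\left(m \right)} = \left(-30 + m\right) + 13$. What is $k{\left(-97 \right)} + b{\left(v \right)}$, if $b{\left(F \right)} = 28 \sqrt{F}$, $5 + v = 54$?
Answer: $\frac{1258}{7} \approx 179.71$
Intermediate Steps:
$k{\left(m \right)} = - \frac{17}{7} + \frac{m}{7}$ ($k{\left(m \right)} = \frac{\left(-30 + m\right) + 13}{7} = \frac{-17 + m}{7} = - \frac{17}{7} + \frac{m}{7}$)
$v = 49$ ($v = -5 + 54 = 49$)
$k{\left(-97 \right)} + b{\left(v \right)} = \left(- \frac{17}{7} + \frac{1}{7} \left(-97\right)\right) + 28 \sqrt{49} = \left(- \frac{17}{7} - \frac{97}{7}\right) + 28 \cdot 7 = - \frac{114}{7} + 196 = \frac{1258}{7}$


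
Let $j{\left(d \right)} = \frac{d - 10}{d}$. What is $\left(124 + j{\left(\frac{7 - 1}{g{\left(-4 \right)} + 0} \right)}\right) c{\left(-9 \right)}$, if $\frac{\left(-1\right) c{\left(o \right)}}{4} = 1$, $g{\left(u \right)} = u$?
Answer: $- \frac{1580}{3} \approx -526.67$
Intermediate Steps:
$c{\left(o \right)} = -4$ ($c{\left(o \right)} = \left(-4\right) 1 = -4$)
$j{\left(d \right)} = \frac{-10 + d}{d}$
$\left(124 + j{\left(\frac{7 - 1}{g{\left(-4 \right)} + 0} \right)}\right) c{\left(-9 \right)} = \left(124 + \frac{-10 + \frac{7 - 1}{-4 + 0}}{\left(7 - 1\right) \frac{1}{-4 + 0}}\right) \left(-4\right) = \left(124 + \frac{-10 + \frac{6}{-4}}{6 \frac{1}{-4}}\right) \left(-4\right) = \left(124 + \frac{-10 + 6 \left(- \frac{1}{4}\right)}{6 \left(- \frac{1}{4}\right)}\right) \left(-4\right) = \left(124 + \frac{-10 - \frac{3}{2}}{- \frac{3}{2}}\right) \left(-4\right) = \left(124 - - \frac{23}{3}\right) \left(-4\right) = \left(124 + \frac{23}{3}\right) \left(-4\right) = \frac{395}{3} \left(-4\right) = - \frac{1580}{3}$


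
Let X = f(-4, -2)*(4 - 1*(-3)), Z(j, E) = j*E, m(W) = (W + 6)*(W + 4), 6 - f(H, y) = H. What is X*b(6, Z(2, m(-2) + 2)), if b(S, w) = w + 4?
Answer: 1680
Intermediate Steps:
f(H, y) = 6 - H
m(W) = (4 + W)*(6 + W) (m(W) = (6 + W)*(4 + W) = (4 + W)*(6 + W))
Z(j, E) = E*j
b(S, w) = 4 + w
X = 70 (X = (6 - 1*(-4))*(4 - 1*(-3)) = (6 + 4)*(4 + 3) = 10*7 = 70)
X*b(6, Z(2, m(-2) + 2)) = 70*(4 + ((24 + (-2)² + 10*(-2)) + 2)*2) = 70*(4 + ((24 + 4 - 20) + 2)*2) = 70*(4 + (8 + 2)*2) = 70*(4 + 10*2) = 70*(4 + 20) = 70*24 = 1680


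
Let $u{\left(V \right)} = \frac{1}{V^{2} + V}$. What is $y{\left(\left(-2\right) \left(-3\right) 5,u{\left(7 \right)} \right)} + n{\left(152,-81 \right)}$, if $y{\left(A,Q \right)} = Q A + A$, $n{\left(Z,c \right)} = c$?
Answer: $- \frac{1413}{28} \approx -50.464$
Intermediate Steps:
$u{\left(V \right)} = \frac{1}{V + V^{2}}$
$y{\left(A,Q \right)} = A + A Q$ ($y{\left(A,Q \right)} = A Q + A = A + A Q$)
$y{\left(\left(-2\right) \left(-3\right) 5,u{\left(7 \right)} \right)} + n{\left(152,-81 \right)} = \left(-2\right) \left(-3\right) 5 \left(1 + \frac{1}{7 \left(1 + 7\right)}\right) - 81 = 6 \cdot 5 \left(1 + \frac{1}{7 \cdot 8}\right) - 81 = 30 \left(1 + \frac{1}{7} \cdot \frac{1}{8}\right) - 81 = 30 \left(1 + \frac{1}{56}\right) - 81 = 30 \cdot \frac{57}{56} - 81 = \frac{855}{28} - 81 = - \frac{1413}{28}$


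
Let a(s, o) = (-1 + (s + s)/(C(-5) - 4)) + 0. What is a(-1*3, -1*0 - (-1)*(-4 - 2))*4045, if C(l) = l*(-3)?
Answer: -68765/11 ≈ -6251.4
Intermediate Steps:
C(l) = -3*l
a(s, o) = -1 + 2*s/11 (a(s, o) = (-1 + (s + s)/(-3*(-5) - 4)) + 0 = (-1 + (2*s)/(15 - 4)) + 0 = (-1 + (2*s)/11) + 0 = (-1 + (2*s)*(1/11)) + 0 = (-1 + 2*s/11) + 0 = -1 + 2*s/11)
a(-1*3, -1*0 - (-1)*(-4 - 2))*4045 = (-1 + 2*(-1*3)/11)*4045 = (-1 + (2/11)*(-3))*4045 = (-1 - 6/11)*4045 = -17/11*4045 = -68765/11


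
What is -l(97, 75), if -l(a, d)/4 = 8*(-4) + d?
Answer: 172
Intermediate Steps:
l(a, d) = 128 - 4*d (l(a, d) = -4*(8*(-4) + d) = -4*(-32 + d) = 128 - 4*d)
-l(97, 75) = -(128 - 4*75) = -(128 - 300) = -1*(-172) = 172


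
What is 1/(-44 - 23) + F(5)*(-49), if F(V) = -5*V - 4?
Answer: 95206/67 ≈ 1421.0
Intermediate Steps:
F(V) = -4 - 5*V
1/(-44 - 23) + F(5)*(-49) = 1/(-44 - 23) + (-4 - 5*5)*(-49) = 1/(-67) + (-4 - 25)*(-49) = -1/67 - 29*(-49) = -1/67 + 1421 = 95206/67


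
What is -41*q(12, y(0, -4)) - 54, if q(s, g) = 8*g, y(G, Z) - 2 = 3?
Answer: -1694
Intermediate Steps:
y(G, Z) = 5 (y(G, Z) = 2 + 3 = 5)
-41*q(12, y(0, -4)) - 54 = -328*5 - 54 = -41*40 - 54 = -1640 - 54 = -1694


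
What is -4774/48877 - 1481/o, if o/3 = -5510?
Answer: -6527383/807936810 ≈ -0.0080791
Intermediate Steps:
o = -16530 (o = 3*(-5510) = -16530)
-4774/48877 - 1481/o = -4774/48877 - 1481/(-16530) = -4774*1/48877 - 1481*(-1/16530) = -4774/48877 + 1481/16530 = -6527383/807936810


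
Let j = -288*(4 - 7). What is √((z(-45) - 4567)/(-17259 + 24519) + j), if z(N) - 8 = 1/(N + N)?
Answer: √27973254/180 ≈ 29.383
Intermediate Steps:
z(N) = 8 + 1/(2*N) (z(N) = 8 + 1/(N + N) = 8 + 1/(2*N))
j = 864 (j = -288*(-3) = -36*(-24) = 864)
√((z(-45) - 4567)/(-17259 + 24519) + j) = √(((8 + (½)/(-45)) - 4567)/(-17259 + 24519) + 864) = √(((8 + (½)*(-1/45)) - 4567)/7260 + 864) = √(((8 - 1/90) - 4567)*(1/7260) + 864) = √((719/90 - 4567)*(1/7260) + 864) = √(-410311/90*1/7260 + 864) = √(-3391/5400 + 864) = √(4662209/5400) = √27973254/180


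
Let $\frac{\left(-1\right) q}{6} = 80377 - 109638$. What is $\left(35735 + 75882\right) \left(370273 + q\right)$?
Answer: $60924911663$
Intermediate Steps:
$q = 175566$ ($q = - 6 \left(80377 - 109638\right) = \left(-6\right) \left(-29261\right) = 175566$)
$\left(35735 + 75882\right) \left(370273 + q\right) = \left(35735 + 75882\right) \left(370273 + 175566\right) = 111617 \cdot 545839 = 60924911663$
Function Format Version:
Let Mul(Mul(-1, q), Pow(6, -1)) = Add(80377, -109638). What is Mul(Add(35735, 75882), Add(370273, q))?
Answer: 60924911663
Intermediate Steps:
q = 175566 (q = Mul(-6, Add(80377, -109638)) = Mul(-6, -29261) = 175566)
Mul(Add(35735, 75882), Add(370273, q)) = Mul(Add(35735, 75882), Add(370273, 175566)) = Mul(111617, 545839) = 60924911663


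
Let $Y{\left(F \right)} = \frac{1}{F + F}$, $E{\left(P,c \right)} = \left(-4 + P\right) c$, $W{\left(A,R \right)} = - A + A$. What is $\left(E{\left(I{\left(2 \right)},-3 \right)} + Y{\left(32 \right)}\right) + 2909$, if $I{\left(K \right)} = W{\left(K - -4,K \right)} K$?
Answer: $\frac{186945}{64} \approx 2921.0$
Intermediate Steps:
$W{\left(A,R \right)} = 0$
$I{\left(K \right)} = 0$ ($I{\left(K \right)} = 0 K = 0$)
$E{\left(P,c \right)} = c \left(-4 + P\right)$
$Y{\left(F \right)} = \frac{1}{2 F}$
$\left(E{\left(I{\left(2 \right)},-3 \right)} + Y{\left(32 \right)}\right) + 2909 = \left(- 3 \left(-4 + 0\right) + \frac{1}{2 \cdot 32}\right) + 2909 = \left(\left(-3\right) \left(-4\right) + \frac{1}{2} \cdot \frac{1}{32}\right) + 2909 = \left(12 + \frac{1}{64}\right) + 2909 = \frac{769}{64} + 2909 = \frac{186945}{64}$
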